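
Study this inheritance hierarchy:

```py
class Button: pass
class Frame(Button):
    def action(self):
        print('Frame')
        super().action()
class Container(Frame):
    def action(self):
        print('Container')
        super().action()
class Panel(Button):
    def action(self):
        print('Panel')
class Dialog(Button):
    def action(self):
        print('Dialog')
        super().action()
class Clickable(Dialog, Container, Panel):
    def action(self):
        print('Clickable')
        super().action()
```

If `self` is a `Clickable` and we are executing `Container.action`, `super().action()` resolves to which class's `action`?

L[Clickable] = Clickable + merge(L[Dialog], L[Container], L[Panel], [Dialog Container Panel])
  take Dialog:  [Dialog Button object] + [Container Frame Button object] + [Panel Button object] + [Dialog Container Panel]
  take Container:  [Button object] + [Container Frame Button object] + [Panel Button object] + [Container Panel]
  take Frame:  [Button object] + [Frame Button object] + [Panel Button object] + [Panel]
  take Panel:  [Button object] + [Button object] + [Panel Button object] + [Panel]
  take Button:  [Button object] + [Button object] + [Button object]
  take object:  [object] + [object] + [object]
MRO: Clickable Dialog Container Frame Panel Button object
super() in Container.action on a Clickable instance goes to the class after Container in Clickable's MRO: Frame.

Frame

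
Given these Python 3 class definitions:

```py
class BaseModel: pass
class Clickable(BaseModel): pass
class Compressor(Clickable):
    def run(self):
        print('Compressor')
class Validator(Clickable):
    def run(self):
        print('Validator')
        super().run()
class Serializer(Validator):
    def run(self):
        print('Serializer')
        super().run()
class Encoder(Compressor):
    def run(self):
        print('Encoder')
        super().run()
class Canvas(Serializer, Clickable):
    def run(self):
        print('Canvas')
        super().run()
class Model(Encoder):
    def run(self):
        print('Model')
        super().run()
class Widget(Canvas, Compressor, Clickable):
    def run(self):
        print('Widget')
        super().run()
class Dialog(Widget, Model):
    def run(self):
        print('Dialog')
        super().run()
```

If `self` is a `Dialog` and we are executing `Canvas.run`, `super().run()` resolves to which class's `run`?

Serializer

L[Dialog] = Dialog + merge(L[Widget], L[Model], [Widget Model])
  take Widget:  [Widget Canvas Serializer Validator Compressor Clickable BaseModel object] + [Model Encoder Compressor Clickable BaseModel object] + [Widget Model]
  take Canvas:  [Canvas Serializer Validator Compressor Clickable BaseModel object] + [Model Encoder Compressor Clickable BaseModel object] + [Model]
  take Serializer:  [Serializer Validator Compressor Clickable BaseModel object] + [Model Encoder Compressor Clickable BaseModel object] + [Model]
  take Validator:  [Validator Compressor Clickable BaseModel object] + [Model Encoder Compressor Clickable BaseModel object] + [Model]
  take Model:  [Compressor Clickable BaseModel object] + [Model Encoder Compressor Clickable BaseModel object] + [Model]
  take Encoder:  [Compressor Clickable BaseModel object] + [Encoder Compressor Clickable BaseModel object]
  take Compressor:  [Compressor Clickable BaseModel object] + [Compressor Clickable BaseModel object]
  take Clickable:  [Clickable BaseModel object] + [Clickable BaseModel object]
  take BaseModel:  [BaseModel object] + [BaseModel object]
  take object:  [object] + [object]
MRO: Dialog Widget Canvas Serializer Validator Model Encoder Compressor Clickable BaseModel object
super() in Canvas.run on a Dialog instance goes to the class after Canvas in Dialog's MRO: Serializer.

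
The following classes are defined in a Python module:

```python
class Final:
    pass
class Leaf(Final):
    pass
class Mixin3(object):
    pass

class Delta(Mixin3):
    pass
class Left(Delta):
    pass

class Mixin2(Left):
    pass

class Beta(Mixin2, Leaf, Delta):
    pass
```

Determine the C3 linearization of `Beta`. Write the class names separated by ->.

Beta -> Mixin2 -> Left -> Leaf -> Delta -> Mixin3 -> Final -> object

L[Beta] = Beta + merge(L[Mixin2], L[Leaf], L[Delta], [Mixin2 Leaf Delta])
  take Mixin2:  [Mixin2 Left Delta Mixin3 object] + [Leaf Final object] + [Delta Mixin3 object] + [Mixin2 Leaf Delta]
  take Left:  [Left Delta Mixin3 object] + [Leaf Final object] + [Delta Mixin3 object] + [Leaf Delta]
  take Leaf:  [Delta Mixin3 object] + [Leaf Final object] + [Delta Mixin3 object] + [Leaf Delta]
  take Delta:  [Delta Mixin3 object] + [Final object] + [Delta Mixin3 object] + [Delta]
  take Mixin3:  [Mixin3 object] + [Final object] + [Mixin3 object]
  take Final:  [object] + [Final object] + [object]
  take object:  [object] + [object] + [object]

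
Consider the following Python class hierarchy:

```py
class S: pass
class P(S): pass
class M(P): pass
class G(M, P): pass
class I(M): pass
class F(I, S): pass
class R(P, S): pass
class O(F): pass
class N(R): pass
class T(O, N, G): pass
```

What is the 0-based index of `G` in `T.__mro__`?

L[T] = T + merge(L[O], L[N], L[G], [O N G])
  take O:  [O F I M P S object] + [N R P S object] + [G M P S object] + [O N G]
  take F:  [F I M P S object] + [N R P S object] + [G M P S object] + [N G]
  take I:  [I M P S object] + [N R P S object] + [G M P S object] + [N G]
  take N:  [M P S object] + [N R P S object] + [G M P S object] + [N G]
  take R:  [M P S object] + [R P S object] + [G M P S object] + [G]
  take G:  [M P S object] + [P S object] + [G M P S object] + [G]
  take M:  [M P S object] + [P S object] + [M P S object]
  take P:  [P S object] + [P S object] + [P S object]
  take S:  [S object] + [S object] + [S object]
  take object:  [object] + [object] + [object]
MRO: T O F I N R G M P S object
G sits at index 6.

6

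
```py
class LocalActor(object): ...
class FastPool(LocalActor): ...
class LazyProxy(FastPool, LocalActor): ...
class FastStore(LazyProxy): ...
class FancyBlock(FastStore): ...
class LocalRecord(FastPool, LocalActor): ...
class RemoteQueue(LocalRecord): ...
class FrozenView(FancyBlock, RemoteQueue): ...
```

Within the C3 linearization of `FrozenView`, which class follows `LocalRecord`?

L[FrozenView] = FrozenView + merge(L[FancyBlock], L[RemoteQueue], [FancyBlock RemoteQueue])
  take FancyBlock:  [FancyBlock FastStore LazyProxy FastPool LocalActor object] + [RemoteQueue LocalRecord FastPool LocalActor object] + [FancyBlock RemoteQueue]
  take FastStore:  [FastStore LazyProxy FastPool LocalActor object] + [RemoteQueue LocalRecord FastPool LocalActor object] + [RemoteQueue]
  take LazyProxy:  [LazyProxy FastPool LocalActor object] + [RemoteQueue LocalRecord FastPool LocalActor object] + [RemoteQueue]
  take RemoteQueue:  [FastPool LocalActor object] + [RemoteQueue LocalRecord FastPool LocalActor object] + [RemoteQueue]
  take LocalRecord:  [FastPool LocalActor object] + [LocalRecord FastPool LocalActor object]
  take FastPool:  [FastPool LocalActor object] + [FastPool LocalActor object]
  take LocalActor:  [LocalActor object] + [LocalActor object]
  take object:  [object] + [object]
MRO: FrozenView FancyBlock FastStore LazyProxy RemoteQueue LocalRecord FastPool LocalActor object
LocalRecord is at position 5; next is FastPool.

FastPool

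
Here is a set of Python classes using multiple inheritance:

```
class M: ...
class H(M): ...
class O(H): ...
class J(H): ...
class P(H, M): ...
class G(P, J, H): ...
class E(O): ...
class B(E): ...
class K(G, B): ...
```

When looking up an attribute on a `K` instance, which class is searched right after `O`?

L[K] = K + merge(L[G], L[B], [G B])
  take G:  [G P J H M object] + [B E O H M object] + [G B]
  take P:  [P J H M object] + [B E O H M object] + [B]
  take J:  [J H M object] + [B E O H M object] + [B]
  take B:  [H M object] + [B E O H M object] + [B]
  take E:  [H M object] + [E O H M object]
  take O:  [H M object] + [O H M object]
  take H:  [H M object] + [H M object]
  take M:  [M object] + [M object]
  take object:  [object] + [object]
MRO: K G P J B E O H M object
O is at position 6; next is H.

H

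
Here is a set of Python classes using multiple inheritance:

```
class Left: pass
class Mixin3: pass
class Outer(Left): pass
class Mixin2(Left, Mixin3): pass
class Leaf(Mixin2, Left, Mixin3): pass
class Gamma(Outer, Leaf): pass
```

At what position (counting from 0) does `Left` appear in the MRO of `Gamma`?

L[Gamma] = Gamma + merge(L[Outer], L[Leaf], [Outer Leaf])
  take Outer:  [Outer Left object] + [Leaf Mixin2 Left Mixin3 object] + [Outer Leaf]
  take Leaf:  [Left object] + [Leaf Mixin2 Left Mixin3 object] + [Leaf]
  take Mixin2:  [Left object] + [Mixin2 Left Mixin3 object]
  take Left:  [Left object] + [Left Mixin3 object]
  take Mixin3:  [object] + [Mixin3 object]
  take object:  [object] + [object]
MRO: Gamma Outer Leaf Mixin2 Left Mixin3 object
Left sits at index 4.

4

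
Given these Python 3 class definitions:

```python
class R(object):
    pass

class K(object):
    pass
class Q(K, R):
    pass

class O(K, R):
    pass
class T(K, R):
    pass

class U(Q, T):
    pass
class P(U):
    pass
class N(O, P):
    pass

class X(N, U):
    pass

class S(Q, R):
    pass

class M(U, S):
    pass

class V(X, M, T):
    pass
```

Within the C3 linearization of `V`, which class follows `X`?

L[V] = V + merge(L[X], L[M], L[T], [X M T])
  take X:  [X N O P U Q T K R object] + [M U S Q T K R object] + [T K R object] + [X M T]
  take N:  [N O P U Q T K R object] + [M U S Q T K R object] + [T K R object] + [M T]
  take O:  [O P U Q T K R object] + [M U S Q T K R object] + [T K R object] + [M T]
  take P:  [P U Q T K R object] + [M U S Q T K R object] + [T K R object] + [M T]
  take M:  [U Q T K R object] + [M U S Q T K R object] + [T K R object] + [M T]
  take U:  [U Q T K R object] + [U S Q T K R object] + [T K R object] + [T]
  take S:  [Q T K R object] + [S Q T K R object] + [T K R object] + [T]
  take Q:  [Q T K R object] + [Q T K R object] + [T K R object] + [T]
  take T:  [T K R object] + [T K R object] + [T K R object] + [T]
  take K:  [K R object] + [K R object] + [K R object]
  take R:  [R object] + [R object] + [R object]
  take object:  [object] + [object] + [object]
MRO: V X N O P M U S Q T K R object
X is at position 1; next is N.

N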